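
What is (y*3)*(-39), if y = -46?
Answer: 5382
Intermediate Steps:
(y*3)*(-39) = -46*3*(-39) = -138*(-39) = 5382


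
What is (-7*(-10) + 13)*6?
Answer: 498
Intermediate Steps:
(-7*(-10) + 13)*6 = (70 + 13)*6 = 83*6 = 498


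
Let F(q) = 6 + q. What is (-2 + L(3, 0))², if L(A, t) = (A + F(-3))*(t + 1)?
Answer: 16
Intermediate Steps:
L(A, t) = (1 + t)*(3 + A) (L(A, t) = (A + (6 - 3))*(t + 1) = (A + 3)*(1 + t) = (3 + A)*(1 + t) = (1 + t)*(3 + A))
(-2 + L(3, 0))² = (-2 + (3 + 3 + 3*0 + 3*0))² = (-2 + (3 + 3 + 0 + 0))² = (-2 + 6)² = 4² = 16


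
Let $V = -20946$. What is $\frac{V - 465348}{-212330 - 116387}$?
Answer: $\frac{486294}{328717} \approx 1.4794$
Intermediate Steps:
$\frac{V - 465348}{-212330 - 116387} = \frac{-20946 - 465348}{-212330 - 116387} = - \frac{486294}{-328717} = \left(-486294\right) \left(- \frac{1}{328717}\right) = \frac{486294}{328717}$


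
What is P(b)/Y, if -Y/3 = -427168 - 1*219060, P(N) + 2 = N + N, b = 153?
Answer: 4/25509 ≈ 0.00015681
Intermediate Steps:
P(N) = -2 + 2*N (P(N) = -2 + (N + N) = -2 + 2*N)
Y = 1938684 (Y = -3*(-427168 - 1*219060) = -3*(-427168 - 219060) = -3*(-646228) = 1938684)
P(b)/Y = (-2 + 2*153)/1938684 = (-2 + 306)*(1/1938684) = 304*(1/1938684) = 4/25509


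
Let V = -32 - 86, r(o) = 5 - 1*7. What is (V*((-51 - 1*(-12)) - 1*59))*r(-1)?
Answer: -23128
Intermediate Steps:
r(o) = -2 (r(o) = 5 - 7 = -2)
V = -118
(V*((-51 - 1*(-12)) - 1*59))*r(-1) = -118*((-51 - 1*(-12)) - 1*59)*(-2) = -118*((-51 + 12) - 59)*(-2) = -118*(-39 - 59)*(-2) = -118*(-98)*(-2) = 11564*(-2) = -23128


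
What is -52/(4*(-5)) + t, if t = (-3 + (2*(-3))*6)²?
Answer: 7618/5 ≈ 1523.6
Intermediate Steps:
t = 1521 (t = (-3 - 6*6)² = (-3 - 36)² = (-39)² = 1521)
-52/(4*(-5)) + t = -52/(4*(-5)) + 1521 = -52/(-20) + 1521 = -1/20*(-52) + 1521 = 13/5 + 1521 = 7618/5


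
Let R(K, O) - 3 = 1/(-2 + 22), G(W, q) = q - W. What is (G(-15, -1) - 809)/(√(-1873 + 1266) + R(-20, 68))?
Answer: -969900/246521 + 318000*I*√607/246521 ≈ -3.9343 + 31.781*I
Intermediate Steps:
R(K, O) = 61/20 (R(K, O) = 3 + 1/(-2 + 22) = 3 + 1/20 = 61/20)
(G(-15, -1) - 809)/(√(-1873 + 1266) + R(-20, 68)) = ((-1 - 1*(-15)) - 809)/(√(-1873 + 1266) + 61/20) = ((-1 + 15) - 809)/(√(-607) + 61/20) = (14 - 809)/(I*√607 + 61/20) = -795/(61/20 + I*√607)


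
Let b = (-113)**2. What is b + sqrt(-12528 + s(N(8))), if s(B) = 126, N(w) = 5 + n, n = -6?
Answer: 12769 + 3*I*sqrt(1378) ≈ 12769.0 + 111.36*I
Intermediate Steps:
N(w) = -1 (N(w) = 5 - 6 = -1)
b = 12769
b + sqrt(-12528 + s(N(8))) = 12769 + sqrt(-12528 + 126) = 12769 + sqrt(-12402) = 12769 + 3*I*sqrt(1378)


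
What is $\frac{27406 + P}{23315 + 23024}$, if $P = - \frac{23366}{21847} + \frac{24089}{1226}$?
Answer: $\frac{104935927857}{177309047294} \approx 0.59182$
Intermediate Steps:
$P = \frac{71089381}{3826346}$ ($P = \left(-23366\right) \frac{1}{21847} + 24089 \cdot \frac{1}{1226} = - \frac{3338}{3121} + \frac{24089}{1226} = \frac{71089381}{3826346} \approx 18.579$)
$\frac{27406 + P}{23315 + 23024} = \frac{27406 + \frac{71089381}{3826346}}{23315 + 23024} = \frac{104935927857}{3826346 \cdot 46339} = \frac{104935927857}{3826346} \cdot \frac{1}{46339} = \frac{104935927857}{177309047294}$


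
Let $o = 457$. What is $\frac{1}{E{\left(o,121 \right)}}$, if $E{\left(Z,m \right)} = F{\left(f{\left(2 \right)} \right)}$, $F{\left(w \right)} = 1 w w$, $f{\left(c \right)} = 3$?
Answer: $\frac{1}{9} \approx 0.11111$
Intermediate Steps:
$F{\left(w \right)} = w^{2}$ ($F{\left(w \right)} = w w = w^{2}$)
$E{\left(Z,m \right)} = 9$ ($E{\left(Z,m \right)} = 3^{2} = 9$)
$\frac{1}{E{\left(o,121 \right)}} = \frac{1}{9}$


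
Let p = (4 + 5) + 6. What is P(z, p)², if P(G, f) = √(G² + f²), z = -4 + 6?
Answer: 229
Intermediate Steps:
p = 15 (p = 9 + 6 = 15)
z = 2
P(z, p)² = (√(2² + 15²))² = (√(4 + 225))² = (√229)² = 229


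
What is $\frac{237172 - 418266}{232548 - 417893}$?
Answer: $\frac{181094}{185345} \approx 0.97706$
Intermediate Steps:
$\frac{237172 - 418266}{232548 - 417893} = - \frac{181094}{-185345} = \left(-181094\right) \left(- \frac{1}{185345}\right) = \frac{181094}{185345}$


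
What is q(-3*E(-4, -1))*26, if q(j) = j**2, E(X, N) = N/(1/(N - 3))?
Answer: 3744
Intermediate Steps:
E(X, N) = N*(-3 + N) (E(X, N) = N/(1/(-3 + N)) = N*(-3 + N))
q(-3*E(-4, -1))*26 = (-(-3)*(-3 - 1))**2*26 = (-(-3)*(-4))**2*26 = (-3*4)**2*26 = (-12)**2*26 = 144*26 = 3744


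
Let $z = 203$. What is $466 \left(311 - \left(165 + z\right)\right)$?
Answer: $-26562$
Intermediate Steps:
$466 \left(311 - \left(165 + z\right)\right) = 466 \left(311 - 368\right) = 466 \left(-57\right) = -26562$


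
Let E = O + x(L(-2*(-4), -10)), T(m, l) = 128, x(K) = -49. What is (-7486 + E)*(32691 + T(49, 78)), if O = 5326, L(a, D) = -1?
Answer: -72497171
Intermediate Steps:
E = 5277 (E = 5326 - 49 = 5277)
(-7486 + E)*(32691 + T(49, 78)) = (-7486 + 5277)*(32691 + 128) = -2209*32819 = -72497171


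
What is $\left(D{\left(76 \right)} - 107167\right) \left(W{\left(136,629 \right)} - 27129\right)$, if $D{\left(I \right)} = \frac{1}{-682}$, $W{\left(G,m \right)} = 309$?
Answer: $\frac{980108671950}{341} \approx 2.8742 \cdot 10^{9}$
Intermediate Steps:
$D{\left(I \right)} = - \frac{1}{682}$
$\left(D{\left(76 \right)} - 107167\right) \left(W{\left(136,629 \right)} - 27129\right) = \left(- \frac{1}{682} - 107167\right) \left(309 - 27129\right) = \left(- \frac{73087895}{682}\right) \left(-26820\right) = \frac{980108671950}{341}$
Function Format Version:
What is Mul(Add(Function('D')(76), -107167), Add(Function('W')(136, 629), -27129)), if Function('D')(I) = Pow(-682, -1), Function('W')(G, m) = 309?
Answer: Rational(980108671950, 341) ≈ 2.8742e+9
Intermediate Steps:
Function('D')(I) = Rational(-1, 682)
Mul(Add(Function('D')(76), -107167), Add(Function('W')(136, 629), -27129)) = Mul(Add(Rational(-1, 682), -107167), Add(309, -27129)) = Mul(Rational(-73087895, 682), -26820) = Rational(980108671950, 341)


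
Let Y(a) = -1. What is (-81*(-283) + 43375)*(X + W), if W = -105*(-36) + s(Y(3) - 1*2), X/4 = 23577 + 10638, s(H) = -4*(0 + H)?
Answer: 9324946296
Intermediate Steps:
s(H) = -4*H
X = 136860 (X = 4*(23577 + 10638) = 4*34215 = 136860)
W = 3792 (W = -105*(-36) - 4*(-1 - 1*2) = 3780 - 4*(-1 - 2) = 3780 - 4*(-3) = 3780 + 12 = 3792)
(-81*(-283) + 43375)*(X + W) = (-81*(-283) + 43375)*(136860 + 3792) = (22923 + 43375)*140652 = 66298*140652 = 9324946296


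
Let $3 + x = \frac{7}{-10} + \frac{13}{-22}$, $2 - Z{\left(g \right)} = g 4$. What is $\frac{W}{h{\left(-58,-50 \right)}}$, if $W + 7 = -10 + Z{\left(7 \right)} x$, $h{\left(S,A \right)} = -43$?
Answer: $- \frac{5201}{2365} \approx -2.1992$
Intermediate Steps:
$Z{\left(g \right)} = 2 - 4 g$ ($Z{\left(g \right)} = 2 - g 4 = 2 - 4 g$)
$x = - \frac{236}{55}$ ($x = -3 + \left(\frac{7}{-10} + \frac{13}{-22}\right) = -3 + \left(7 \left(- \frac{1}{10}\right) + 13 \left(- \frac{1}{22}\right)\right) = -3 - \frac{71}{55} = - \frac{236}{55} \approx -4.2909$)
$W = \frac{5201}{55}$ ($W = -7 - \left(10 - \left(2 - 28\right) \left(- \frac{236}{55}\right)\right) = -7 - - \frac{5586}{55} = -7 + \left(-10 + \frac{6136}{55}\right) = -7 + \frac{5586}{55} = \frac{5201}{55} \approx 94.564$)
$\frac{W}{h{\left(-58,-50 \right)}} = \frac{5201}{55 \left(-43\right)} = \frac{5201}{55} \left(- \frac{1}{43}\right) = - \frac{5201}{2365}$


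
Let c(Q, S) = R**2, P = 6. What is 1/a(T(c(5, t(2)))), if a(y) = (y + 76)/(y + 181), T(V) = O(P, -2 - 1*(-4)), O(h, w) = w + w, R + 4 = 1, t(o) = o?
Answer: 37/16 ≈ 2.3125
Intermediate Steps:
R = -3 (R = -4 + 1 = -3)
O(h, w) = 2*w
c(Q, S) = 9 (c(Q, S) = (-3)**2 = 9)
T(V) = 4 (T(V) = 2*(-2 - 1*(-4)) = 2*(-2 + 4) = 2*2 = 4)
a(y) = (76 + y)/(181 + y)
1/a(T(c(5, t(2)))) = 1/((76 + 4)/(181 + 4)) = 1/(80/185) = 1/((1/185)*80) = 1/(16/37) = 37/16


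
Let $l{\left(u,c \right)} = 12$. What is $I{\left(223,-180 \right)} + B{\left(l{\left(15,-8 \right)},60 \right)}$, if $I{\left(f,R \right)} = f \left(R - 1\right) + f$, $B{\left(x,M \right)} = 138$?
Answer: $-40002$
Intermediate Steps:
$I{\left(f,R \right)} = f + f \left(-1 + R\right)$ ($I{\left(f,R \right)} = f \left(R - 1\right) + f = f \left(-1 + R\right) + f = f + f \left(-1 + R\right)$)
$I{\left(223,-180 \right)} + B{\left(l{\left(15,-8 \right)},60 \right)} = \left(-180\right) 223 + 138 = -40140 + 138 = -40002$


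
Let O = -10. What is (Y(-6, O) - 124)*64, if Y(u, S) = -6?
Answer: -8320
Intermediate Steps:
(Y(-6, O) - 124)*64 = (-6 - 124)*64 = -130*64 = -8320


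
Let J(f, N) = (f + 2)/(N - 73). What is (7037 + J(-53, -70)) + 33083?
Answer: 5737211/143 ≈ 40120.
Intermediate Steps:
J(f, N) = (2 + f)/(-73 + N)
(7037 + J(-53, -70)) + 33083 = (7037 + (2 - 53)/(-73 - 70)) + 33083 = (7037 - 51/(-143)) + 33083 = (7037 - 1/143*(-51)) + 33083 = (7037 + 51/143) + 33083 = 1006342/143 + 33083 = 5737211/143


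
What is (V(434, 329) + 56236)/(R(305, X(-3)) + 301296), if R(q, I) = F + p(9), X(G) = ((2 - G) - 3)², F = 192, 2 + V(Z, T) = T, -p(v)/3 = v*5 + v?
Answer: 56563/301326 ≈ 0.18771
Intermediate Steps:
p(v) = -18*v (p(v) = -3*(v*5 + v) = -3*(5*v + v) = -18*v)
V(Z, T) = -2 + T
X(G) = (-1 - G)²
R(q, I) = 30 (R(q, I) = 192 - 18*9 = 192 - 162 = 30)
(V(434, 329) + 56236)/(R(305, X(-3)) + 301296) = ((-2 + 329) + 56236)/(30 + 301296) = (327 + 56236)/301326 = 56563*(1/301326) = 56563/301326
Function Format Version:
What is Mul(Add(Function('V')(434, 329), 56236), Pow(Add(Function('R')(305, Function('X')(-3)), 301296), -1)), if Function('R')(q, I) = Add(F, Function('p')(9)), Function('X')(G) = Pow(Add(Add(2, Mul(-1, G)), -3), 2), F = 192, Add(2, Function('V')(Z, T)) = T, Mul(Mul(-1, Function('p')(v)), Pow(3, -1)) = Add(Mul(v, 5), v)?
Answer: Rational(56563, 301326) ≈ 0.18771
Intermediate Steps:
Function('p')(v) = Mul(-18, v) (Function('p')(v) = Mul(-3, Add(Mul(v, 5), v)) = Mul(-3, Add(Mul(5, v), v)) = Mul(-3, Mul(6, v)) = Mul(-18, v))
Function('V')(Z, T) = Add(-2, T)
Function('X')(G) = Pow(Add(-1, Mul(-1, G)), 2)
Function('R')(q, I) = 30 (Function('R')(q, I) = Add(192, Mul(-18, 9)) = Add(192, -162) = 30)
Mul(Add(Function('V')(434, 329), 56236), Pow(Add(Function('R')(305, Function('X')(-3)), 301296), -1)) = Mul(Add(Add(-2, 329), 56236), Pow(Add(30, 301296), -1)) = Mul(Add(327, 56236), Pow(301326, -1)) = Mul(56563, Rational(1, 301326)) = Rational(56563, 301326)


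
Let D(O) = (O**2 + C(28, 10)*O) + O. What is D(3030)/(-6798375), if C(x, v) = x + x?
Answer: -207858/151075 ≈ -1.3759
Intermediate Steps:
C(x, v) = 2*x
D(O) = O**2 + 57*O (D(O) = (O**2 + (2*28)*O) + O = (O**2 + 56*O) + O = O**2 + 57*O)
D(3030)/(-6798375) = (3030*(57 + 3030))/(-6798375) = (3030*3087)*(-1/6798375) = 9353610*(-1/6798375) = -207858/151075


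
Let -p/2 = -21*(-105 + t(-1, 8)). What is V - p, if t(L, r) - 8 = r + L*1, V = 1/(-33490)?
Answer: 126592199/33490 ≈ 3780.0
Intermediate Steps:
V = -1/33490 ≈ -2.9860e-5
t(L, r) = 8 + L + r (t(L, r) = 8 + (r + L*1) = 8 + (r + L) = 8 + (L + r) = 8 + L + r)
p = -3780 (p = -(-42)*(-105 + (8 - 1 + 8)) = -(-42)*(-105 + 15) = -(-42)*(-90) = -2*1890 = -3780)
V - p = -1/33490 - 1*(-3780) = -1/33490 + 3780 = 126592199/33490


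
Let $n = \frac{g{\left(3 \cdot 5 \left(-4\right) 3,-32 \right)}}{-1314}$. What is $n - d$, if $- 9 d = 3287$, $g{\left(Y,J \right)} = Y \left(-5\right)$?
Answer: $\frac{239501}{657} \approx 364.54$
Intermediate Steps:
$g{\left(Y,J \right)} = - 5 Y$
$d = - \frac{3287}{9}$ ($d = \left(- \frac{1}{9}\right) 3287 = - \frac{3287}{9} \approx -365.22$)
$n = - \frac{50}{73}$ ($n = \frac{\left(-5\right) 3 \cdot 5 \left(-4\right) 3}{-1314} = - 5 \cdot 3 \left(-20\right) 3 \left(- \frac{1}{1314}\right) = - 5 \left(\left(-60\right) 3\right) \left(- \frac{1}{1314}\right) = \left(-5\right) \left(-180\right) \left(- \frac{1}{1314}\right) = 900 \left(- \frac{1}{1314}\right) = - \frac{50}{73} \approx -0.68493$)
$n - d = - \frac{50}{73} - - \frac{3287}{9} = - \frac{50}{73} + \frac{3287}{9} = \frac{239501}{657}$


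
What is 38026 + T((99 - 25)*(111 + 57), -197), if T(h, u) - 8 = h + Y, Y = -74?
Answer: 50392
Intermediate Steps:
T(h, u) = -66 + h (T(h, u) = 8 + (h - 74) = 8 + (-74 + h) = -66 + h)
38026 + T((99 - 25)*(111 + 57), -197) = 38026 + (-66 + (99 - 25)*(111 + 57)) = 38026 + (-66 + 74*168) = 38026 + (-66 + 12432) = 38026 + 12366 = 50392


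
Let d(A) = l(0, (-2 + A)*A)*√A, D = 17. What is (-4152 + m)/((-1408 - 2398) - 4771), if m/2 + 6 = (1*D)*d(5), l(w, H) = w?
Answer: 1388/2859 ≈ 0.48548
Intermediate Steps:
d(A) = 0 (d(A) = 0*√A = 0)
m = -12 (m = -12 + 2*((1*17)*0) = -12 + 2*(17*0) = -12 + 2*0 = -12 + 0 = -12)
(-4152 + m)/((-1408 - 2398) - 4771) = (-4152 - 12)/((-1408 - 2398) - 4771) = -4164/(-3806 - 4771) = -4164/(-8577) = -4164*(-1/8577) = 1388/2859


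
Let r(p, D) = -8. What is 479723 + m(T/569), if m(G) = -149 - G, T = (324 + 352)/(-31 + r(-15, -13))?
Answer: 818632870/1707 ≈ 4.7957e+5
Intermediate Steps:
T = -52/3 (T = (324 + 352)/(-31 - 8) = 676/(-39) = 676*(-1/39) = -52/3 ≈ -17.333)
479723 + m(T/569) = 479723 + (-149 - (-52)/(3*569)) = 479723 + (-149 - 1*(-52/1707)) = 479723 + (-149 + 52/1707) = 479723 - 254291/1707 = 818632870/1707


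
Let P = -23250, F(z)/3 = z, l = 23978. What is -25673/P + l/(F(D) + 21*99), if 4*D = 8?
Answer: 13578149/1077250 ≈ 12.604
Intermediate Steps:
D = 2 (D = (1/4)*8 = 2)
F(z) = 3*z
-25673/P + l/(F(D) + 21*99) = -25673/(-23250) + 23978/(3*2 + 21*99) = -25673*(-1/23250) + 23978/(6 + 2079) = 25673/23250 + 23978/2085 = 13578149/1077250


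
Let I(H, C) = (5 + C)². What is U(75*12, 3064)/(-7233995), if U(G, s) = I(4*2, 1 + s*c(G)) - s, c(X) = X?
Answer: -7604390848172/7233995 ≈ -1.0512e+6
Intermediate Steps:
U(G, s) = (6 + G*s)² - s (U(G, s) = (5 + (1 + s*G))² - s = (5 + (1 + G*s))² - s = (6 + G*s)² - s)
U(75*12, 3064)/(-7233995) = ((6 + (75*12)*3064)² - 1*3064)/(-7233995) = ((6 + 900*3064)² - 3064)*(-1/7233995) = ((6 + 2757600)² - 3064)*(-1/7233995) = (2757606² - 3064)*(-1/7233995) = (7604390851236 - 3064)*(-1/7233995) = 7604390848172*(-1/7233995) = -7604390848172/7233995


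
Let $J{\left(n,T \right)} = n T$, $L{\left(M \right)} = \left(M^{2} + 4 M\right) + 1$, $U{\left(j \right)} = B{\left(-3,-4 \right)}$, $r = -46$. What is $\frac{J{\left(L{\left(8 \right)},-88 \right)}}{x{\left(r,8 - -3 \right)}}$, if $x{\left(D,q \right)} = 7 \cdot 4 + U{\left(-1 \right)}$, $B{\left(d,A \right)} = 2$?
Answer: $- \frac{4268}{15} \approx -284.53$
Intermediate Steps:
$U{\left(j \right)} = 2$
$L{\left(M \right)} = 1 + M^{2} + 4 M$
$x{\left(D,q \right)} = 30$ ($x{\left(D,q \right)} = 7 \cdot 4 + 2 = 28 + 2 = 30$)
$J{\left(n,T \right)} = T n$
$\frac{J{\left(L{\left(8 \right)},-88 \right)}}{x{\left(r,8 - -3 \right)}} = \frac{\left(-88\right) \left(1 + 8^{2} + 4 \cdot 8\right)}{30} = - 88 \left(1 + 64 + 32\right) \frac{1}{30} = \left(-88\right) 97 \cdot \frac{1}{30} = \left(-8536\right) \frac{1}{30} = - \frac{4268}{15}$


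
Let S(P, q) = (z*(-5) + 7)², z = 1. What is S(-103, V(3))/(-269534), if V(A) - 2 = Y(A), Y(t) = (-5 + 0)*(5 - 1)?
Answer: -2/134767 ≈ -1.4840e-5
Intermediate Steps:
Y(t) = -20 (Y(t) = -5*4 = -20)
V(A) = -18 (V(A) = 2 - 20 = -18)
S(P, q) = 4 (S(P, q) = (1*(-5) + 7)² = (-5 + 7)² = 2² = 4)
S(-103, V(3))/(-269534) = 4/(-269534) = 4*(-1/269534) = -2/134767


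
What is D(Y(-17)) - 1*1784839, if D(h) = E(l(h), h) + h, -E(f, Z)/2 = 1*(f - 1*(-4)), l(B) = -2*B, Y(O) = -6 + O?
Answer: -1784962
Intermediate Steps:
E(f, Z) = -8 - 2*f (E(f, Z) = -2*(f - 1*(-4)) = -2*(f + 4) = -2*(4 + f) = -8 - 2*f)
D(h) = -8 + 5*h (D(h) = (-8 - (-4)*h) + h = (-8 + 4*h) + h = -8 + 5*h)
D(Y(-17)) - 1*1784839 = (-8 + 5*(-6 - 17)) - 1*1784839 = (-8 + 5*(-23)) - 1784839 = (-8 - 115) - 1784839 = -123 - 1784839 = -1784962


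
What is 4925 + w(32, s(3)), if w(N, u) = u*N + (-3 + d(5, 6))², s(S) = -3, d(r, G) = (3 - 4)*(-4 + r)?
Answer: 4845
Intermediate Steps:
d(r, G) = 4 - r (d(r, G) = -(-4 + r) = 4 - r)
w(N, u) = 16 + N*u (w(N, u) = u*N + (-3 + (4 - 1*5))² = N*u + (-3 + (4 - 5))² = N*u + (-3 - 1)² = N*u + (-4)² = N*u + 16 = 16 + N*u)
4925 + w(32, s(3)) = 4925 + (16 + 32*(-3)) = 4925 + (16 - 96) = 4925 - 80 = 4845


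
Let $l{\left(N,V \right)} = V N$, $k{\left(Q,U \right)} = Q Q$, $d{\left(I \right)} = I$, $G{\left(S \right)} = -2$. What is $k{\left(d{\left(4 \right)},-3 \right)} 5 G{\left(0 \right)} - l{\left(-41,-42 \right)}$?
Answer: $-1882$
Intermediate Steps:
$k{\left(Q,U \right)} = Q^{2}$
$l{\left(N,V \right)} = N V$
$k{\left(d{\left(4 \right)},-3 \right)} 5 G{\left(0 \right)} - l{\left(-41,-42 \right)} = 4^{2} \cdot 5 \left(-2\right) - \left(-41\right) \left(-42\right) = 16 \cdot 5 \left(-2\right) - 1722 = 80 \left(-2\right) - 1722 = -160 - 1722 = -1882$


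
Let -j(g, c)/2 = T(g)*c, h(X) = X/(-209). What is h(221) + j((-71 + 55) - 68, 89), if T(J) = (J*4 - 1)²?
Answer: -4224994159/209 ≈ -2.0215e+7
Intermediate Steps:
T(J) = (-1 + 4*J)² (T(J) = (4*J - 1)² = (-1 + 4*J)²)
h(X) = -X/209 (h(X) = X*(-1/209) = -X/209)
j(g, c) = -2*c*(-1 + 4*g)² (j(g, c) = -2*(-1 + 4*g)²*c = -2*c*(-1 + 4*g)²)
h(221) + j((-71 + 55) - 68, 89) = -1/209*221 - 2*89*(-1 + 4*((-71 + 55) - 68))² = -221/209 - 2*89*(-1 + 4*(-16 - 68))² = -221/209 - 2*89*(-1 + 4*(-84))² = -221/209 - 2*89*(-1 - 336)² = -221/209 - 2*89*(-337)² = -221/209 - 2*89*113569 = -221/209 - 20215282 = -4224994159/209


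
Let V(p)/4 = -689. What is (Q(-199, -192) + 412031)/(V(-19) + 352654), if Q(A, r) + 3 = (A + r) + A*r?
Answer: 449845/349898 ≈ 1.2856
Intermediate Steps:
V(p) = -2756 (V(p) = 4*(-689) = -2756)
Q(A, r) = -3 + A + r + A*r (Q(A, r) = -3 + ((A + r) + A*r) = -3 + (A + r + A*r) = -3 + A + r + A*r)
(Q(-199, -192) + 412031)/(V(-19) + 352654) = ((-3 - 199 - 192 - 199*(-192)) + 412031)/(-2756 + 352654) = ((-3 - 199 - 192 + 38208) + 412031)/349898 = (37814 + 412031)*(1/349898) = 449845*(1/349898) = 449845/349898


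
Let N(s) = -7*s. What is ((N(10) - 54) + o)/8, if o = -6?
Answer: -65/4 ≈ -16.250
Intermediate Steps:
((N(10) - 54) + o)/8 = ((-7*10 - 54) - 6)/8 = ((-70 - 54) - 6)*(⅛) = (-124 - 6)*(⅛) = -130*⅛ = -65/4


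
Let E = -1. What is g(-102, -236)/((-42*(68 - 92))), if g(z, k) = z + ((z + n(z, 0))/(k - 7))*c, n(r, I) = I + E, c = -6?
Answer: -2117/20412 ≈ -0.10371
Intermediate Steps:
n(r, I) = -1 + I (n(r, I) = I - 1 = -1 + I)
g(z, k) = z - 6*(-1 + z)/(-7 + k) (g(z, k) = z + ((z + (-1 + 0))/(k - 7))*(-6) = z + ((z - 1)/(-7 + k))*(-6) = z + ((-1 + z)/(-7 + k))*(-6) = z - 6*(-1 + z)/(-7 + k))
g(-102, -236)/((-42*(68 - 92))) = ((6 - 13*(-102) - 236*(-102))/(-7 - 236))/((-42*(68 - 92))) = ((6 + 1326 + 24072)/(-243))/((-42*(-24))) = -1/243*25404/1008 = -8468/81*1/1008 = -2117/20412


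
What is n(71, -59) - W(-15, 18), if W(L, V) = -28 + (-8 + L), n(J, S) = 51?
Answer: 102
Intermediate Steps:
W(L, V) = -36 + L
n(71, -59) - W(-15, 18) = 51 - (-36 - 15) = 51 - 1*(-51) = 51 + 51 = 102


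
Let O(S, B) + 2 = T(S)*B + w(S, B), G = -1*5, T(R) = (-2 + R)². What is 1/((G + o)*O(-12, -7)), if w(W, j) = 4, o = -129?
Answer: 1/183580 ≈ 5.4472e-6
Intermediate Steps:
G = -5
O(S, B) = 2 + B*(-2 + S)² (O(S, B) = -2 + ((-2 + S)²*B + 4) = -2 + (B*(-2 + S)² + 4) = -2 + (4 + B*(-2 + S)²) = 2 + B*(-2 + S)²)
1/((G + o)*O(-12, -7)) = 1/((-5 - 129)*(2 - 7*(-2 - 12)²)) = 1/(-134*(2 - 7*(-14)²)) = 1/(-134*(2 - 7*196)) = 1/(-134*(2 - 1372)) = 1/(-134*(-1370)) = 1/183580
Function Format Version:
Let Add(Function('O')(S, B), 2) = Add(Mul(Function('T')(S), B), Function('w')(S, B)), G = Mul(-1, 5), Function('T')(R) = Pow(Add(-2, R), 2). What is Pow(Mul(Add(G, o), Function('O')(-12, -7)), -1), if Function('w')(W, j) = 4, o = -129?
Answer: Rational(1, 183580) ≈ 5.4472e-6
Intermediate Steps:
G = -5
Function('O')(S, B) = Add(2, Mul(B, Pow(Add(-2, S), 2))) (Function('O')(S, B) = Add(-2, Add(Mul(Pow(Add(-2, S), 2), B), 4)) = Add(-2, Add(Mul(B, Pow(Add(-2, S), 2)), 4)) = Add(-2, Add(4, Mul(B, Pow(Add(-2, S), 2)))) = Add(2, Mul(B, Pow(Add(-2, S), 2))))
Pow(Mul(Add(G, o), Function('O')(-12, -7)), -1) = Pow(Mul(Add(-5, -129), Add(2, Mul(-7, Pow(Add(-2, -12), 2)))), -1) = Pow(Mul(-134, Add(2, Mul(-7, Pow(-14, 2)))), -1) = Pow(Mul(-134, Add(2, Mul(-7, 196))), -1) = Pow(Mul(-134, Add(2, -1372)), -1) = Pow(Mul(-134, -1370), -1) = Pow(183580, -1) = Rational(1, 183580)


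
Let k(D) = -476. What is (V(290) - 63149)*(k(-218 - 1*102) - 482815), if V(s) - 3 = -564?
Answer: 30790469610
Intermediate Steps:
V(s) = -561 (V(s) = 3 - 564 = -561)
(V(290) - 63149)*(k(-218 - 1*102) - 482815) = (-561 - 63149)*(-476 - 482815) = -63710*(-483291) = 30790469610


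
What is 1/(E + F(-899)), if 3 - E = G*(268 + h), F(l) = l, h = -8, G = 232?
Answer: -1/61216 ≈ -1.6336e-5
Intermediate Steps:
E = -60317 (E = 3 - 232*(268 - 8) = 3 - 232*260 = 3 - 1*60320 = 3 - 60320 = -60317)
1/(E + F(-899)) = 1/(-60317 - 899) = 1/(-61216) = -1/61216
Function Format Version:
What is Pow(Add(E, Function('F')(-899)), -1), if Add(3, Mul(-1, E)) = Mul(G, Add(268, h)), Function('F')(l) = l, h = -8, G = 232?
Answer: Rational(-1, 61216) ≈ -1.6336e-5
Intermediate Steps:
E = -60317 (E = Add(3, Mul(-1, Mul(232, Add(268, -8)))) = Add(3, Mul(-1, Mul(232, 260))) = Add(3, Mul(-1, 60320)) = Add(3, -60320) = -60317)
Pow(Add(E, Function('F')(-899)), -1) = Pow(Add(-60317, -899), -1) = Pow(-61216, -1) = Rational(-1, 61216)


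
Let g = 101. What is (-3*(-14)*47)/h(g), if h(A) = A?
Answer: 1974/101 ≈ 19.545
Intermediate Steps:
(-3*(-14)*47)/h(g) = (-3*(-14)*47)/101 = (42*47)*(1/101) = 1974*(1/101) = 1974/101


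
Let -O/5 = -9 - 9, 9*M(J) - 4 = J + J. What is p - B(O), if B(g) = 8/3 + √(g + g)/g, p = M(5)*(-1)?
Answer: -38/9 - √5/15 ≈ -4.3713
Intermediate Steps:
M(J) = 4/9 + 2*J/9 (M(J) = 4/9 + (J + J)/9 = 4/9 + (2*J)/9 = 4/9 + 2*J/9)
O = 90 (O = -5*(-9 - 9) = -5*(-18) = 90)
p = -14/9 (p = (4/9 + (2/9)*5)*(-1) = (4/9 + 10/9)*(-1) = (14/9)*(-1) = -14/9 ≈ -1.5556)
B(g) = 8/3 + √2/√g (B(g) = 8*(⅓) + √(2*g)/g = 8/3 + (√2*√g)/g = 8/3 + √2/√g)
p - B(O) = -14/9 - (8/3 + √2/√90) = -14/9 - (8/3 + √2*(√10/30)) = -14/9 - (8/3 + √5/15) = -14/9 + (-8/3 - √5/15) = -38/9 - √5/15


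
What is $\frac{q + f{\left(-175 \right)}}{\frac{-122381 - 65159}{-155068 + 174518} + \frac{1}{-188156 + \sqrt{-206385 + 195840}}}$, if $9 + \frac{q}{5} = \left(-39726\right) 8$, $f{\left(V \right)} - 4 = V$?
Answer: $\frac{684104795463304166942160}{4150527736495502327} - \frac{2004065059800 i \sqrt{10545}}{4150527736495502327} \approx 1.6482 \cdot 10^{5} - 4.9583 \cdot 10^{-5} i$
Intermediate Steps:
$f{\left(V \right)} = 4 + V$
$q = -1589085$ ($q = -45 + 5 \left(\left(-39726\right) 8\right) = -45 + 5 \left(-317808\right) = -45 - 1589040 = -1589085$)
$\frac{q + f{\left(-175 \right)}}{\frac{-122381 - 65159}{-155068 + 174518} + \frac{1}{-188156 + \sqrt{-206385 + 195840}}} = \frac{-1589085 + \left(4 - 175\right)}{\frac{-122381 - 65159}{-155068 + 174518} + \frac{1}{-188156 + \sqrt{-206385 + 195840}}} = \frac{-1589085 - 171}{- \frac{187540}{19450} + \frac{1}{-188156 + \sqrt{-10545}}} = - \frac{1589256}{\left(-187540\right) \frac{1}{19450} + \frac{1}{-188156 + i \sqrt{10545}}} = - \frac{1589256}{- \frac{18754}{1945} + \frac{1}{-188156 + i \sqrt{10545}}}$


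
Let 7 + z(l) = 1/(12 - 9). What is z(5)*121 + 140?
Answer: -2000/3 ≈ -666.67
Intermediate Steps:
z(l) = -20/3 (z(l) = -7 + 1/(12 - 9) = -7 + 1/3 = -7 + ⅓ = -20/3)
z(5)*121 + 140 = -20/3*121 + 140 = -2420/3 + 140 = -2000/3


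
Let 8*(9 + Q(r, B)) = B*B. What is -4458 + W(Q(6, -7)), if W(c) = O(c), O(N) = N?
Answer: -35687/8 ≈ -4460.9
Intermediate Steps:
Q(r, B) = -9 + B²/8 (Q(r, B) = -9 + (B*B)/8 = -9 + B²/8)
W(c) = c
-4458 + W(Q(6, -7)) = -4458 + (-9 + (⅛)*(-7)²) = -4458 + (-9 + (⅛)*49) = -4458 + (-9 + 49/8) = -4458 - 23/8 = -35687/8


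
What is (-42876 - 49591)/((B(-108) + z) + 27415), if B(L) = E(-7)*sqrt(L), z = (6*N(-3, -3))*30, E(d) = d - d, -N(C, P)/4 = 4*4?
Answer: -92467/15895 ≈ -5.8174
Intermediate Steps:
N(C, P) = -64 (N(C, P) = -16*4 = -4*16 = -64)
E(d) = 0
z = -11520 (z = (6*(-64))*30 = -384*30 = -11520)
B(L) = 0 (B(L) = 0*sqrt(L) = 0)
(-42876 - 49591)/((B(-108) + z) + 27415) = (-42876 - 49591)/((0 - 11520) + 27415) = -92467/(-11520 + 27415) = -92467/15895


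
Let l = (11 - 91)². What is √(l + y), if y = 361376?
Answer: 12*√2554 ≈ 606.45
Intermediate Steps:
l = 6400 (l = (-80)² = 6400)
√(l + y) = √(6400 + 361376) = √367776 = 12*√2554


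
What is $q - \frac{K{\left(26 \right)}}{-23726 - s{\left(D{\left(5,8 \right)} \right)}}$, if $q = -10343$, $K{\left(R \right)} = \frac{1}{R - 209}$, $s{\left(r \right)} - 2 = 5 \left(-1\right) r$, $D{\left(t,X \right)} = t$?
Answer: $- \frac{44864303608}{4337649} \approx -10343.0$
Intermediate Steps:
$s{\left(r \right)} = 2 - 5 r$ ($s{\left(r \right)} = 2 + 5 \left(-1\right) r = 2 - 5 r$)
$K{\left(R \right)} = \frac{1}{-209 + R}$ ($K{\left(R \right)} = \frac{1}{R - 209} = \frac{1}{-209 + R}$)
$q - \frac{K{\left(26 \right)}}{-23726 - s{\left(D{\left(5,8 \right)} \right)}} = -10343 - \frac{1}{\left(-209 + 26\right) \left(-23726 - \left(2 - 25\right)\right)} = -10343 - \frac{1}{\left(-183\right) \left(-23726 - \left(2 - 25\right)\right)} = -10343 - - \frac{1}{183 \left(-23726 - -23\right)} = -10343 - - \frac{1}{183 \left(-23726 + 23\right)} = -10343 - - \frac{1}{183 \left(-23703\right)} = -10343 - \left(- \frac{1}{183}\right) \left(- \frac{1}{23703}\right) = -10343 - \frac{1}{4337649} = - \frac{44864303608}{4337649}$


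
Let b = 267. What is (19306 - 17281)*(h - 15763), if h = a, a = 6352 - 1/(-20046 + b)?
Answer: -125644613400/6593 ≈ -1.9057e+7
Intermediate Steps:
a = 125636209/19779 (a = 6352 - 1/(-20046 + 267) = 6352 - 1/(-19779) = 6352 - 1*(-1/19779) = 6352 + 1/19779 = 125636209/19779 ≈ 6352.0)
h = 125636209/19779 ≈ 6352.0
(19306 - 17281)*(h - 15763) = (19306 - 17281)*(125636209/19779 - 15763) = 2025*(-186140168/19779) = -125644613400/6593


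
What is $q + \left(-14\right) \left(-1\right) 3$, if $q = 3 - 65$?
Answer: $-20$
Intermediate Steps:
$q = -62$
$q + \left(-14\right) \left(-1\right) 3 = -62 + \left(-14\right) \left(-1\right) 3 = -62 + 14 \cdot 3 = -62 + 42 = -20$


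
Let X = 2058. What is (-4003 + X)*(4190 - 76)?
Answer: -8001730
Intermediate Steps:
(-4003 + X)*(4190 - 76) = (-4003 + 2058)*(4190 - 76) = -1945*4114 = -8001730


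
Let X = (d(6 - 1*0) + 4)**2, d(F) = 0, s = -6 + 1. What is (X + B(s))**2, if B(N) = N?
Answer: 121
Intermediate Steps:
s = -5
X = 16 (X = (0 + 4)**2 = 4**2 = 16)
(X + B(s))**2 = (16 - 5)**2 = 11**2 = 121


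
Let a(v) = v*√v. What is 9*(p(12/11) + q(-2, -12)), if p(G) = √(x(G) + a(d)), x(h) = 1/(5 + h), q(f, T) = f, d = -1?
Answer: -18 + 9*√(737 - 4489*I)/67 ≈ -11.094 - 5.8645*I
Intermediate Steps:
a(v) = v^(3/2)
p(G) = √(1/(5 + G) - I) (p(G) = √(1/(5 + G) + (-1)^(3/2)) = √(1/(5 + G) - I))
9*(p(12/11) + q(-2, -12)) = 9*(√((1 - I*(5 + 12/11))/(5 + 12/11)) - 2) = 9*(√((1 - 1*I*67/11)/(67/11)) - 2) = 9*(√(11*(1 - 67*I/11)/67) - 2) = 9*(√(11/67 - I) - 2) = 9*(-2 + √(11/67 - I)) = -18 + 9*√(11/67 - I)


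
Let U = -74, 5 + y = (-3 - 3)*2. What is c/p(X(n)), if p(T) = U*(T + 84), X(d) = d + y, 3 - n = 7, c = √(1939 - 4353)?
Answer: -I*√2414/4662 ≈ -0.010539*I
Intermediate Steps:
c = I*√2414 (c = √(-2414) = I*√2414 ≈ 49.132*I)
n = -4 (n = 3 - 1*7 = 3 - 7 = -4)
y = -17 (y = -5 + (-3 - 3)*2 = -5 - 6*2 = -5 - 12 = -17)
X(d) = -17 + d (X(d) = d - 17 = -17 + d)
p(T) = -6216 - 74*T (p(T) = -74*(T + 84) = -74*(84 + T) = -6216 - 74*T)
c/p(X(n)) = (I*√2414)/(-6216 - 74*(-17 - 4)) = (I*√2414)/(-6216 - 74*(-21)) = (I*√2414)/(-6216 + 1554) = (I*√2414)/(-4662) = (I*√2414)*(-1/4662) = -I*√2414/4662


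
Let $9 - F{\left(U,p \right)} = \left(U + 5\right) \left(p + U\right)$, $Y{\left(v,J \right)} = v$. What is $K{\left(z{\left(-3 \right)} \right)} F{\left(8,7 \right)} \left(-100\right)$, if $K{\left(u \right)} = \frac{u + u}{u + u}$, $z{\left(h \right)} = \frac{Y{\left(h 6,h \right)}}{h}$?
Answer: $18600$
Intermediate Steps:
$F{\left(U,p \right)} = 9 - \left(5 + U\right) \left(U + p\right)$ ($F{\left(U,p \right)} = 9 - \left(U + 5\right) \left(p + U\right) = 9 - \left(5 + U\right) \left(U + p\right)$)
$z{\left(h \right)} = 6$ ($z{\left(h \right)} = \frac{h 6}{h} = \frac{6 h}{h} = 6$)
$K{\left(u \right)} = 1$ ($K{\left(u \right)} = \frac{2 u}{2 u} = 2 u \frac{1}{2 u} = 1$)
$K{\left(z{\left(-3 \right)} \right)} F{\left(8,7 \right)} \left(-100\right) = 1 \left(9 - 8^{2} - 40 - 35 - 8 \cdot 7\right) \left(-100\right) = 1 \left(9 - 64 - 40 - 35 - 56\right) \left(-100\right) = 1 \left(-186\right) \left(-100\right) = \left(-186\right) \left(-100\right) = 18600$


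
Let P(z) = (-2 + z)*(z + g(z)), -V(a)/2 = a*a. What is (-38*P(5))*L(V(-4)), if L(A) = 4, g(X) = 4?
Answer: -4104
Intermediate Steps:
V(a) = -2*a² (V(a) = -2*a*a = -2*a²)
P(z) = (-2 + z)*(4 + z) (P(z) = (-2 + z)*(z + 4) = (-2 + z)*(4 + z))
(-38*P(5))*L(V(-4)) = -38*(-8 + 5² + 2*5)*4 = -38*(-8 + 25 + 10)*4 = -38*27*4 = -1026*4 = -4104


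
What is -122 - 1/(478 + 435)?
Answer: -111387/913 ≈ -122.00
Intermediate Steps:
-122 - 1/(478 + 435) = -122 - 1/913 = -111387/913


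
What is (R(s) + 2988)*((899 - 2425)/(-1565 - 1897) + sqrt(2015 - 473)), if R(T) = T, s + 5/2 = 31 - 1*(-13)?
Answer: 4623017/3462 + 6059*sqrt(1542)/2 ≈ 1.2030e+5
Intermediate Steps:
s = 83/2 (s = -5/2 + (31 - 1*(-13)) = -5/2 + (31 + 13) = -5/2 + 44 = 83/2 ≈ 41.500)
(R(s) + 2988)*((899 - 2425)/(-1565 - 1897) + sqrt(2015 - 473)) = (83/2 + 2988)*((899 - 2425)/(-1565 - 1897) + sqrt(2015 - 473)) = 6059*(-1526/(-3462) + sqrt(1542))/2 = 6059*(-1526*(-1/3462) + sqrt(1542))/2 = 6059*(763/1731 + sqrt(1542))/2 = 4623017/3462 + 6059*sqrt(1542)/2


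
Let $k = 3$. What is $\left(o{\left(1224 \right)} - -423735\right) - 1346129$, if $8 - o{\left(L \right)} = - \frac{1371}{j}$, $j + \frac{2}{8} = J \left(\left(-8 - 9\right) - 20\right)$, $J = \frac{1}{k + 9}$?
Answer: $- \frac{9227973}{10} \approx -9.228 \cdot 10^{5}$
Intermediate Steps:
$J = \frac{1}{12}$ ($J = \frac{1}{3 + 9} = \frac{1}{12} \approx 0.083333$)
$j = - \frac{10}{3}$ ($j = - \frac{1}{4} + \frac{\left(-8 - 9\right) - 20}{12} = - \frac{1}{4} + \frac{-17 - 20}{12} = - \frac{1}{4} + \frac{1}{12} \left(-37\right) = - \frac{1}{4} - \frac{37}{12} = - \frac{10}{3} \approx -3.3333$)
$o{\left(L \right)} = - \frac{4033}{10}$ ($o{\left(L \right)} = 8 - - \frac{1371}{- \frac{10}{3}} = 8 - \left(-1371\right) \left(- \frac{3}{10}\right) = 8 - \frac{4113}{10} = - \frac{4033}{10}$)
$\left(o{\left(1224 \right)} - -423735\right) - 1346129 = \left(- \frac{4033}{10} - -423735\right) - 1346129 = \left(- \frac{4033}{10} + 423735\right) - 1346129 = \frac{4233317}{10} - 1346129 = - \frac{9227973}{10}$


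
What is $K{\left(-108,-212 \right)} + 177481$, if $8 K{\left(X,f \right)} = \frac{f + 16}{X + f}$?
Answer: $\frac{113587889}{640} \approx 1.7748 \cdot 10^{5}$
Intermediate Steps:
$K{\left(X,f \right)} = \frac{16 + f}{8 \left(X + f\right)}$ ($K{\left(X,f \right)} = \frac{\left(f + 16\right) \frac{1}{X + f}}{8} = \frac{\left(16 + f\right) \frac{1}{X + f}}{8} = \frac{\frac{1}{X + f} \left(16 + f\right)}{8} = \frac{16 + f}{8 \left(X + f\right)}$)
$K{\left(-108,-212 \right)} + 177481 = \frac{2 + \frac{1}{8} \left(-212\right)}{-108 - 212} + 177481 = \frac{2 - \frac{53}{2}}{-320} + 177481 = \left(- \frac{1}{320}\right) \left(- \frac{49}{2}\right) + 177481 = \frac{49}{640} + 177481 = \frac{113587889}{640}$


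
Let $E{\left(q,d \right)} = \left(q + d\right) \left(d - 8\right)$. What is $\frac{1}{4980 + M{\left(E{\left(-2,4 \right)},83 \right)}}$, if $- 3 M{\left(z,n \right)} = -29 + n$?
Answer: $\frac{1}{4962} \approx 0.00020153$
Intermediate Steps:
$E{\left(q,d \right)} = \left(-8 + d\right) \left(d + q\right)$ ($E{\left(q,d \right)} = \left(d + q\right) \left(-8 + d\right) = \left(-8 + d\right) \left(d + q\right)$)
$M{\left(z,n \right)} = \frac{29}{3} - \frac{n}{3}$ ($M{\left(z,n \right)} = - \frac{-29 + n}{3} = \frac{29}{3} - \frac{n}{3}$)
$\frac{1}{4980 + M{\left(E{\left(-2,4 \right)},83 \right)}} = \frac{1}{4980 + \left(\frac{29}{3} - \frac{83}{3}\right)} = \frac{1}{4980 - 18} = \frac{1}{4962}$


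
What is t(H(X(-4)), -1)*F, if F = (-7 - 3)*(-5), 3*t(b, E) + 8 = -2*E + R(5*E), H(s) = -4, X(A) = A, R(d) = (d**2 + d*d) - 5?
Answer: 650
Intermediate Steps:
R(d) = -5 + 2*d**2 (R(d) = (d**2 + d**2) - 5 = 2*d**2 - 5 = -5 + 2*d**2)
t(b, E) = -13/3 - 2*E/3 + 50*E**2/3 (t(b, E) = -8/3 + (-2*E + (-5 + 2*(5*E)**2))/3 = -8/3 + (-2*E + (-5 + 2*(25*E**2)))/3 = -8/3 + (-2*E + (-5 + 50*E**2))/3 = -8/3 + (-5 - 2*E + 50*E**2)/3 = -8/3 + (-5/3 - 2*E/3 + 50*E**2/3) = -13/3 - 2*E/3 + 50*E**2/3)
F = 50 (F = -10*(-5) = 50)
t(H(X(-4)), -1)*F = (-13/3 - 2/3*(-1) + (50/3)*(-1)**2)*50 = (-13/3 + 2/3 + (50/3)*1)*50 = (-13/3 + 2/3 + 50/3)*50 = 13*50 = 650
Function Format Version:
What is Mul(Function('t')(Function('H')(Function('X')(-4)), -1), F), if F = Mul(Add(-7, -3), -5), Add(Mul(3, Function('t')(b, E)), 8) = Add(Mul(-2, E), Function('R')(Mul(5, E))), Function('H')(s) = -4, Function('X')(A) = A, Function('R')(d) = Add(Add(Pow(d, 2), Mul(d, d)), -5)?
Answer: 650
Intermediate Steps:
Function('R')(d) = Add(-5, Mul(2, Pow(d, 2))) (Function('R')(d) = Add(Add(Pow(d, 2), Pow(d, 2)), -5) = Add(Mul(2, Pow(d, 2)), -5) = Add(-5, Mul(2, Pow(d, 2))))
Function('t')(b, E) = Add(Rational(-13, 3), Mul(Rational(-2, 3), E), Mul(Rational(50, 3), Pow(E, 2))) (Function('t')(b, E) = Add(Rational(-8, 3), Mul(Rational(1, 3), Add(Mul(-2, E), Add(-5, Mul(2, Pow(Mul(5, E), 2)))))) = Add(Rational(-8, 3), Mul(Rational(1, 3), Add(Mul(-2, E), Add(-5, Mul(2, Mul(25, Pow(E, 2))))))) = Add(Rational(-8, 3), Mul(Rational(1, 3), Add(Mul(-2, E), Add(-5, Mul(50, Pow(E, 2)))))) = Add(Rational(-8, 3), Mul(Rational(1, 3), Add(-5, Mul(-2, E), Mul(50, Pow(E, 2))))) = Add(Rational(-8, 3), Add(Rational(-5, 3), Mul(Rational(-2, 3), E), Mul(Rational(50, 3), Pow(E, 2)))) = Add(Rational(-13, 3), Mul(Rational(-2, 3), E), Mul(Rational(50, 3), Pow(E, 2))))
F = 50 (F = Mul(-10, -5) = 50)
Mul(Function('t')(Function('H')(Function('X')(-4)), -1), F) = Mul(Add(Rational(-13, 3), Mul(Rational(-2, 3), -1), Mul(Rational(50, 3), Pow(-1, 2))), 50) = Mul(Add(Rational(-13, 3), Rational(2, 3), Mul(Rational(50, 3), 1)), 50) = Mul(Add(Rational(-13, 3), Rational(2, 3), Rational(50, 3)), 50) = Mul(13, 50) = 650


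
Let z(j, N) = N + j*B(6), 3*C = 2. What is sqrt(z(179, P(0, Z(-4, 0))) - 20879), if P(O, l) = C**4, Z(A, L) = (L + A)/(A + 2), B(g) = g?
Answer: I*sqrt(1604189)/9 ≈ 140.73*I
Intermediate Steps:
C = 2/3 (C = (1/3)*2 = 2/3 ≈ 0.66667)
Z(A, L) = (A + L)/(2 + A)
P(O, l) = 16/81 (P(O, l) = (2/3)**4 = 16/81)
z(j, N) = N + 6*j (z(j, N) = N + j*6 = N + 6*j)
sqrt(z(179, P(0, Z(-4, 0))) - 20879) = sqrt((16/81 + 6*179) - 20879) = sqrt((16/81 + 1074) - 20879) = sqrt(87010/81 - 20879) = sqrt(-1604189/81) = I*sqrt(1604189)/9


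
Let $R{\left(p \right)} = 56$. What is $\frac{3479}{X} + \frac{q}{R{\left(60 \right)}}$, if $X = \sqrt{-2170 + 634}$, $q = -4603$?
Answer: $- \frac{4603}{56} - \frac{3479 i \sqrt{6}}{96} \approx -82.196 - 88.768 i$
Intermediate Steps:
$X = 16 i \sqrt{6}$ ($X = \sqrt{-1536} = 16 i \sqrt{6} \approx 39.192 i$)
$\frac{3479}{X} + \frac{q}{R{\left(60 \right)}} = \frac{3479}{16 i \sqrt{6}} - \frac{4603}{56} = 3479 \left(- \frac{i \sqrt{6}}{96}\right) - \frac{4603}{56} = - \frac{3479 i \sqrt{6}}{96} - \frac{4603}{56} = - \frac{4603}{56} - \frac{3479 i \sqrt{6}}{96}$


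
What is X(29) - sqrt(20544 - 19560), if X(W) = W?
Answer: 29 - 2*sqrt(246) ≈ -2.3688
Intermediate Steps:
X(29) - sqrt(20544 - 19560) = 29 - sqrt(20544 - 19560) = 29 - sqrt(984) = 29 - 2*sqrt(246)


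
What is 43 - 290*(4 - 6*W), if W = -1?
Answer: -2857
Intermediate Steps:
43 - 290*(4 - 6*W) = 43 - 290*(4 - 6*(-1)) = 43 - 290*(4 + 6) = 43 - 290*10 = 43 - 2900 = -2857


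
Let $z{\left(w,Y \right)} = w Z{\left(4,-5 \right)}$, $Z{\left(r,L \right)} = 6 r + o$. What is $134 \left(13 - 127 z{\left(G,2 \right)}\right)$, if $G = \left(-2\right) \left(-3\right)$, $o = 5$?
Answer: $-2959390$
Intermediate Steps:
$Z{\left(r,L \right)} = 5 + 6 r$ ($Z{\left(r,L \right)} = 6 r + 5 = 5 + 6 r$)
$G = 6$
$z{\left(w,Y \right)} = 29 w$ ($z{\left(w,Y \right)} = w \left(5 + 6 \cdot 4\right) = w \left(5 + 24\right) = w 29 = 29 w$)
$134 \left(13 - 127 z{\left(G,2 \right)}\right) = 134 \left(13 - 127 \cdot 29 \cdot 6\right) = 134 \left(13 - 22098\right) = 134 \left(-22085\right) = -2959390$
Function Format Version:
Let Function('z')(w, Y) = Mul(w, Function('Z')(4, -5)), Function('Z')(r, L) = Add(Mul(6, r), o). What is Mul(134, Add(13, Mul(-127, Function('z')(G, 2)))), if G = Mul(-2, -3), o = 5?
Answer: -2959390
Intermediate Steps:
Function('Z')(r, L) = Add(5, Mul(6, r)) (Function('Z')(r, L) = Add(Mul(6, r), 5) = Add(5, Mul(6, r)))
G = 6
Function('z')(w, Y) = Mul(29, w) (Function('z')(w, Y) = Mul(w, Add(5, Mul(6, 4))) = Mul(w, Add(5, 24)) = Mul(w, 29) = Mul(29, w))
Mul(134, Add(13, Mul(-127, Function('z')(G, 2)))) = Mul(134, Add(13, Mul(-127, Mul(29, 6)))) = Mul(134, Add(13, Mul(-127, 174))) = Mul(134, Add(13, -22098)) = Mul(134, -22085) = -2959390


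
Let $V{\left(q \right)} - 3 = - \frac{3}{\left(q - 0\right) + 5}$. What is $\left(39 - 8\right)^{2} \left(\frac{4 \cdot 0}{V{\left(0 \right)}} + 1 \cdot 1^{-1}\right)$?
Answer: $961$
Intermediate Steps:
$V{\left(q \right)} = 3 - \frac{3}{5 + q}$ ($V{\left(q \right)} = 3 - \frac{3}{\left(q - 0\right) + 5} = 3 - \frac{3}{\left(q + 0\right) + 5} = 3 - \frac{3}{q + 5} = 3 - \frac{3}{5 + q}$)
$\left(39 - 8\right)^{2} \left(\frac{4 \cdot 0}{V{\left(0 \right)}} + 1 \cdot 1^{-1}\right) = \left(39 - 8\right)^{2} \left(\frac{4 \cdot 0}{3 \frac{1}{5 + 0} \left(4 + 0\right)} + 1 \cdot 1^{-1}\right) = 31^{2} \left(\frac{0}{3 \cdot \frac{1}{5} \cdot 4} + 1 \cdot 1\right) = 961 \left(\frac{0}{3 \cdot \frac{1}{5} \cdot 4} + 1\right) = 961 \left(\frac{0}{\frac{12}{5}} + 1\right) = 961 \left(0 \cdot \frac{5}{12} + 1\right) = 961 \left(0 + 1\right) = 961 \cdot 1 = 961$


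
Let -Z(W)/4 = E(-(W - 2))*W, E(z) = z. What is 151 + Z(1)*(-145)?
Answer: 731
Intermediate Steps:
Z(W) = -4*W*(2 - W) (Z(W) = -4*(-(W - 2))*W = -4*(-(-2 + W))*W = -4*(2 - W)*W = -4*W*(2 - W))
151 + Z(1)*(-145) = 151 + (4*1*(-2 + 1))*(-145) = 151 + (4*1*(-1))*(-145) = 151 - 4*(-145) = 151 + 580 = 731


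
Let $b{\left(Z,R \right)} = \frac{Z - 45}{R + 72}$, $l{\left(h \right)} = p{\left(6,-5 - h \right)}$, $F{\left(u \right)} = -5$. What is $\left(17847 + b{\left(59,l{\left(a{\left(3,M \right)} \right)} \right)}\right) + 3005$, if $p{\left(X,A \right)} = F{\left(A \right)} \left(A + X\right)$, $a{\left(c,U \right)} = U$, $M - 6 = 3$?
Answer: $\frac{166817}{8} \approx 20852.0$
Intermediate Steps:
$M = 9$ ($M = 6 + 3 = 9$)
$p{\left(X,A \right)} = - 5 A - 5 X$ ($p{\left(X,A \right)} = - 5 \left(A + X\right) = - 5 A - 5 X$)
$l{\left(h \right)} = -5 + 5 h$ ($l{\left(h \right)} = - 5 \left(-5 - h\right) - 30 = \left(25 + 5 h\right) - 30 = -5 + 5 h$)
$b{\left(Z,R \right)} = \frac{-45 + Z}{72 + R}$
$\left(17847 + b{\left(59,l{\left(a{\left(3,M \right)} \right)} \right)}\right) + 3005 = \left(17847 + \frac{-45 + 59}{72 + \left(-5 + 5 \cdot 9\right)}\right) + 3005 = \left(17847 + \frac{1}{72 + \left(-5 + 45\right)} 14\right) + 3005 = \left(17847 + \frac{1}{72 + 40} \cdot 14\right) + 3005 = \left(17847 + \frac{1}{112} \cdot 14\right) + 3005 = \left(17847 + \frac{1}{8}\right) + 3005 = \frac{142777}{8} + 3005 = \frac{166817}{8}$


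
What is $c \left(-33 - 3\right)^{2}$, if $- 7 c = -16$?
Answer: $\frac{20736}{7} \approx 2962.3$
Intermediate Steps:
$c = \frac{16}{7}$ ($c = \left(- \frac{1}{7}\right) \left(-16\right) = \frac{16}{7} \approx 2.2857$)
$c \left(-33 - 3\right)^{2} = \frac{16 \left(-33 - 3\right)^{2}}{7} = \frac{16 \left(-36\right)^{2}}{7} = \frac{16}{7} \cdot 1296 = \frac{20736}{7}$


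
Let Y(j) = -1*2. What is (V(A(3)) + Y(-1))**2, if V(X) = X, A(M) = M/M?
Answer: 1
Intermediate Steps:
Y(j) = -2
A(M) = 1
(V(A(3)) + Y(-1))**2 = (1 - 2)**2 = (-1)**2 = 1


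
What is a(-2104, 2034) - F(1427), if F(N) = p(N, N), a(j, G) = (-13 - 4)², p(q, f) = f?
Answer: -1138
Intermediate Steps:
a(j, G) = 289 (a(j, G) = (-17)² = 289)
F(N) = N
a(-2104, 2034) - F(1427) = 289 - 1*1427 = 289 - 1427 = -1138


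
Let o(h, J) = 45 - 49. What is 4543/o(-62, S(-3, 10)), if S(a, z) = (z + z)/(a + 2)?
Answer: -4543/4 ≈ -1135.8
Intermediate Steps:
S(a, z) = 2*z/(2 + a) (S(a, z) = (2*z)/(2 + a) = 2*z/(2 + a))
o(h, J) = -4
4543/o(-62, S(-3, 10)) = 4543/(-4) = 4543*(-¼) = -4543/4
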